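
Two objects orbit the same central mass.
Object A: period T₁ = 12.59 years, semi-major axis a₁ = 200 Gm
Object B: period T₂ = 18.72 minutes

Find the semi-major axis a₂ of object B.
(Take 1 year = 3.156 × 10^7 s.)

Convert to SI: T₁ = 12.59 years = 3.9734e+08 s; a₁ = 200 Gm = 2e+11 m; T₂ = 18.72 minutes = 1123.2 s.
Kepler's third law: (T₁/T₂)² = (a₁/a₂)³ ⇒ a₂ = a₁ · (T₂/T₁)^(2/3).
T₂/T₁ = 1123.2 / 3.9734e+08 = 2.8268e-06.
a₂ = 2e+11 · (2.8268e-06)^(2/3) m ≈ 3.998e+07 m = 39.98 Mm.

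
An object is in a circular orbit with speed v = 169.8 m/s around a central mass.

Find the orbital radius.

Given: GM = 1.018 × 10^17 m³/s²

For a circular orbit, v² = GM / r, so r = GM / v².
r = 1.018e+17 / (169.8)² m ≈ 3.531e+12 m = 3.531 × 10^12 m.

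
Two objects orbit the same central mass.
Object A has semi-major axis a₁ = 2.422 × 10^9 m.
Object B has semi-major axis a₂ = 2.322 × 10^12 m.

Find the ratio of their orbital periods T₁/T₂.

From Kepler's third law, (T₁/T₂)² = (a₁/a₂)³, so T₁/T₂ = (a₁/a₂)^(3/2).
a₁/a₂ = 2.422e+09 / 2.322e+12 = 0.00104307.
T₁/T₂ = (0.00104307)^(3/2) ≈ 3.369e-05.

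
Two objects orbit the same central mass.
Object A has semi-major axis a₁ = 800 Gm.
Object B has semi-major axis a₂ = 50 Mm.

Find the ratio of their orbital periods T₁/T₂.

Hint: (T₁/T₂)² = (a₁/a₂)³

Convert to SI: a₁ = 800 Gm = 8e+11 m; a₂ = 50 Mm = 5e+07 m.
From Kepler's third law, (T₁/T₂)² = (a₁/a₂)³, so T₁/T₂ = (a₁/a₂)^(3/2).
a₁/a₂ = 8e+11 / 5e+07 = 16000.
T₁/T₂ = (16000)^(3/2) ≈ 2.024e+06.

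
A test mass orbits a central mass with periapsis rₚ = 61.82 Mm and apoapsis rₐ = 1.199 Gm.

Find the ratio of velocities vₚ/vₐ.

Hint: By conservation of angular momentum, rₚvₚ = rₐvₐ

Convert to SI: rₚ = 61.82 Mm = 6.182e+07 m; rₐ = 1.199 Gm = 1.199e+09 m.
Conservation of angular momentum gives rₚvₚ = rₐvₐ, so vₚ/vₐ = rₐ/rₚ.
vₚ/vₐ = 1.199e+09 / 6.182e+07 ≈ 19.4.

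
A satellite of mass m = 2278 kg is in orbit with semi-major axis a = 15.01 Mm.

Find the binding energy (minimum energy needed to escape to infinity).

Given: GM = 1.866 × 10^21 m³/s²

Convert to SI: a = 15.01 Mm = 1.501e+07 m.
Total orbital energy is E = −GMm/(2a); binding energy is E_bind = −E = GMm/(2a).
E_bind = 1.866e+21 · 2278 / (2 · 1.501e+07) J ≈ 1.416e+17 J = 141.6 PJ.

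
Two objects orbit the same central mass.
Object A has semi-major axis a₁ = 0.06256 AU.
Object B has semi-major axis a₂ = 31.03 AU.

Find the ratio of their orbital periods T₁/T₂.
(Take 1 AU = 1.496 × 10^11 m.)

Convert to SI: a₁ = 0.06256 AU = 9.35898e+09 m; a₂ = 31.03 AU = 4.64209e+12 m.
From Kepler's third law, (T₁/T₂)² = (a₁/a₂)³, so T₁/T₂ = (a₁/a₂)^(3/2).
a₁/a₂ = 9.35898e+09 / 4.64209e+12 = 0.00201611.
T₁/T₂ = (0.00201611)^(3/2) ≈ 9.053e-05.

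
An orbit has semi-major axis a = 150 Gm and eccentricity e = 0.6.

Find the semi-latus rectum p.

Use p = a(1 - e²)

Convert to SI: a = 150 Gm = 1.5e+11 m.
p = a (1 − e²).
p = 1.5e+11 · (1 − (0.6)²) = 1.5e+11 · 0.64 ≈ 9.6e+10 m = 96 Gm.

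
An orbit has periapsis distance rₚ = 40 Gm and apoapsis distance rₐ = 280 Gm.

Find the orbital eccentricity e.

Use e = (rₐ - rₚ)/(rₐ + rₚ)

Convert to SI: rₚ = 40 Gm = 4e+10 m; rₐ = 280 Gm = 2.8e+11 m.
e = (rₐ − rₚ) / (rₐ + rₚ).
e = (2.8e+11 − 4e+10) / (2.8e+11 + 4e+10) = 2.4e+11 / 3.2e+11 ≈ 0.75.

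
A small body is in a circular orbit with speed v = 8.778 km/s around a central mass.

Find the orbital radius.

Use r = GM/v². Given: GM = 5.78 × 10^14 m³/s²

Convert to SI: v = 8.778 km/s = 8778 m/s.
For a circular orbit, v² = GM / r, so r = GM / v².
r = 5.78e+14 / (8778)² m ≈ 7.501e+06 m = 7.501 Mm.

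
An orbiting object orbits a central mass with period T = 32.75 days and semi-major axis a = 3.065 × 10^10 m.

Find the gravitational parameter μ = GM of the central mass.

Convert to SI: T = 32.75 days = 2.8296e+06 s.
GM = 4π² · a³ / T².
GM = 4π² · (3.065e+10)³ / (2.8296e+06)² m³/s² ≈ 1.42e+20 m³/s² = 1.42 × 10^20 m³/s².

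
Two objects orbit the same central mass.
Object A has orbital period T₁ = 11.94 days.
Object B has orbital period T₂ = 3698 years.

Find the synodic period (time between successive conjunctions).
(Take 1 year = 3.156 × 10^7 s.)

Convert to SI: T₁ = 11.94 days = 1.03162e+06 s; T₂ = 3698 years = 1.16709e+11 s.
T_syn = |T₁ · T₂ / (T₁ − T₂)|.
T_syn = |1.03162e+06 · 1.16709e+11 / (1.03162e+06 − 1.16709e+11)| s ≈ 1.032e+06 s = 11.94 days.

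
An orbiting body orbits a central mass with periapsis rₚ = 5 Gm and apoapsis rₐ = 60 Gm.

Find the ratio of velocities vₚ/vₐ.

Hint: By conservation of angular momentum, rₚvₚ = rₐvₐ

Convert to SI: rₚ = 5 Gm = 5e+09 m; rₐ = 60 Gm = 6e+10 m.
Conservation of angular momentum gives rₚvₚ = rₐvₐ, so vₚ/vₐ = rₐ/rₚ.
vₚ/vₐ = 6e+10 / 5e+09 ≈ 12.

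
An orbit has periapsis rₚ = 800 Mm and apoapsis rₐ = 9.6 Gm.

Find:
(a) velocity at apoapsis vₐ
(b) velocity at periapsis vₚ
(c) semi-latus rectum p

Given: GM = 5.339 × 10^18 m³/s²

Convert to SI: rₚ = 800 Mm = 8e+08 m; rₐ = 9.6 Gm = 9.6e+09 m.
(a) With a = (rₚ + rₐ)/2 = 5.2e+09 m, vₐ = √(GM (2/rₐ − 1/a)) = √(5.339e+18 · (2/9.6e+09 − 1/5.2e+09)) m/s ≈ 9250 m/s
(b) With a = (rₚ + rₐ)/2 = 5.2e+09 m, vₚ = √(GM (2/rₚ − 1/a)) = √(5.339e+18 · (2/8e+08 − 1/5.2e+09)) m/s ≈ 1.11e+05 m/s
(c) From a = (rₚ + rₐ)/2 = 5.2e+09 m and e = (rₐ − rₚ)/(rₐ + rₚ) = 0.846154, p = a(1 − e²) = 5.2e+09 · (1 − (0.846154)²) ≈ 1.477e+09 m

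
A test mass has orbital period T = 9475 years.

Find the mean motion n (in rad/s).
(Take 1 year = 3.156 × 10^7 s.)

Convert to SI: T = 9475 years = 2.99031e+11 s.
n = 2π / T.
n = 2π / 2.99031e+11 s ≈ 2.101e-11 rad/s.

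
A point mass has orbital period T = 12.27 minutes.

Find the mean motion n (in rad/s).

Convert to SI: T = 12.27 minutes = 736.2 s.
n = 2π / T.
n = 2π / 736.2 s ≈ 0.008535 rad/s.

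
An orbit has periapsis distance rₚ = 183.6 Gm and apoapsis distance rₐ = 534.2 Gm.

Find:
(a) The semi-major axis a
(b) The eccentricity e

Convert to SI: rₚ = 183.6 Gm = 1.836e+11 m; rₐ = 534.2 Gm = 5.342e+11 m.
(a) a = (rₚ + rₐ) / 2 = (1.836e+11 + 5.342e+11) / 2 ≈ 3.589e+11 m = 358.9 Gm.
(b) e = (rₐ − rₚ) / (rₐ + rₚ) = (5.342e+11 − 1.836e+11) / (5.342e+11 + 1.836e+11) ≈ 0.4884.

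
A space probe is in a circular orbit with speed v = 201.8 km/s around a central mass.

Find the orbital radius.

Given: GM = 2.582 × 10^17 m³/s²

Convert to SI: v = 201.8 km/s = 201800 m/s.
For a circular orbit, v² = GM / r, so r = GM / v².
r = 2.582e+17 / (201800)² m ≈ 6.34e+06 m = 6.34 × 10^6 m.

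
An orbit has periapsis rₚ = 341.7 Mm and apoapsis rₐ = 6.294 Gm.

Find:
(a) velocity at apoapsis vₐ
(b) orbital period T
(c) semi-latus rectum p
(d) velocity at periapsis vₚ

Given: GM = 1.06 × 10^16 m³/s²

Convert to SI: rₚ = 341.7 Mm = 3.417e+08 m; rₐ = 6.294 Gm = 6.294e+09 m.
(a) With a = (rₚ + rₐ)/2 = 3.31785e+09 m, vₐ = √(GM (2/rₐ − 1/a)) = √(1.06e+16 · (2/6.294e+09 − 1/3.31785e+09)) m/s ≈ 416.5 m/s
(b) With a = (rₚ + rₐ)/2 = 3.31785e+09 m, T = 2π √(a³/GM) = 2π √((3.31785e+09)³/1.06e+16) s ≈ 1.166e+07 s
(c) From a = (rₚ + rₐ)/2 = 3.31785e+09 m and e = (rₐ − rₚ)/(rₐ + rₚ) = 0.897012, p = a(1 − e²) = 3.31785e+09 · (1 − (0.897012)²) ≈ 6.482e+08 m
(d) With a = (rₚ + rₐ)/2 = 3.31785e+09 m, vₚ = √(GM (2/rₚ − 1/a)) = √(1.06e+16 · (2/3.417e+08 − 1/3.31785e+09)) m/s ≈ 7671 m/s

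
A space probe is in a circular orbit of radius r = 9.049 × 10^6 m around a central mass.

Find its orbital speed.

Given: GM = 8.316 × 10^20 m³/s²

For a circular orbit, gravity supplies the centripetal force, so v = √(GM / r).
v = √(8.316e+20 / 9.049e+06) m/s ≈ 9.586e+06 m/s = 9586 km/s.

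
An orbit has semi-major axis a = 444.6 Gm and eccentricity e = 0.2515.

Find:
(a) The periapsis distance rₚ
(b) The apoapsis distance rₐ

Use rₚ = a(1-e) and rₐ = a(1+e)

Convert to SI: a = 444.6 Gm = 4.446e+11 m.
(a) rₚ = a(1 − e) = 4.446e+11 · (1 − 0.2515) = 4.446e+11 · 0.7485 ≈ 3.328e+11 m = 332.8 Gm.
(b) rₐ = a(1 + e) = 4.446e+11 · (1 + 0.2515) = 4.446e+11 · 1.2515 ≈ 5.564e+11 m = 556.4 Gm.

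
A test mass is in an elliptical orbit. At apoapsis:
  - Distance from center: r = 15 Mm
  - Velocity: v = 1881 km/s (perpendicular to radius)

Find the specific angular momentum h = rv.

Convert to SI: r = 15 Mm = 1.5e+07 m; v = 1881 km/s = 1.881e+06 m/s.
With v perpendicular to r, h = r · v.
h = 1.5e+07 · 1.881e+06 m²/s ≈ 2.822e+13 m²/s.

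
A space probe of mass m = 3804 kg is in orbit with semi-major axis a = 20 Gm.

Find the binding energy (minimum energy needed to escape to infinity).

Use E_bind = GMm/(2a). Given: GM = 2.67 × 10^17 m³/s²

Convert to SI: a = 20 Gm = 2e+10 m.
Total orbital energy is E = −GMm/(2a); binding energy is E_bind = −E = GMm/(2a).
E_bind = 2.67e+17 · 3804 / (2 · 2e+10) J ≈ 2.539e+10 J = 25.39 GJ.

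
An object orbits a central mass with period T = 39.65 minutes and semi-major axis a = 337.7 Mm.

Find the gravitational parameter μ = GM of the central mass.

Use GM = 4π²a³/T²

Convert to SI: T = 39.65 minutes = 2379 s; a = 337.7 Mm = 3.377e+08 m.
GM = 4π² · a³ / T².
GM = 4π² · (3.377e+08)³ / (2379)² m³/s² ≈ 2.686e+20 m³/s² = 2.686 × 10^20 m³/s².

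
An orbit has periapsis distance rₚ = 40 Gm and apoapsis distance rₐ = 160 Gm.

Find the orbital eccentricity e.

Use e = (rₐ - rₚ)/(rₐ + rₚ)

Convert to SI: rₚ = 40 Gm = 4e+10 m; rₐ = 160 Gm = 1.6e+11 m.
e = (rₐ − rₚ) / (rₐ + rₚ).
e = (1.6e+11 − 4e+10) / (1.6e+11 + 4e+10) = 1.2e+11 / 2e+11 ≈ 0.6.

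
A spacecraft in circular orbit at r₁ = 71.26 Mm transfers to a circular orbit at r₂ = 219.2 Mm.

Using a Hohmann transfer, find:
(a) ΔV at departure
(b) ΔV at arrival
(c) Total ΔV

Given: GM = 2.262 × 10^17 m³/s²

Convert to SI: r₁ = 71.26 Mm = 7.126e+07 m; r₂ = 219.2 Mm = 2.192e+08 m.
Transfer semi-major axis: a_t = (r₁ + r₂)/2 = (7.126e+07 + 2.192e+08)/2 = 1.4523e+08 m.
Circular speeds: v₁ = √(GM/r₁) = 56340.8 m/s, v₂ = √(GM/r₂) = 32123.7 m/s.
Transfer speeds (vis-viva v² = GM(2/r − 1/a_t)): v₁ᵗ = 69217.4 m/s, v₂ᵗ = 22502 m/s.
(a) ΔV₁ = |v₁ᵗ − v₁| ≈ 1.288e+04 m/s = 12.88 km/s.
(b) ΔV₂ = |v₂ − v₂ᵗ| ≈ 9622 m/s = 9.622 km/s.
(c) ΔV_total = ΔV₁ + ΔV₂ ≈ 2.25e+04 m/s = 22.5 km/s.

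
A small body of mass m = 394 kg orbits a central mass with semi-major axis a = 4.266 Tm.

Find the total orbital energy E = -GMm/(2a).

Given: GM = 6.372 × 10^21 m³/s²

Convert to SI: a = 4.266 Tm = 4.266e+12 m.
E = −GMm / (2a).
E = −6.372e+21 · 394 / (2 · 4.266e+12) J ≈ -2.943e+11 J = -294.3 GJ.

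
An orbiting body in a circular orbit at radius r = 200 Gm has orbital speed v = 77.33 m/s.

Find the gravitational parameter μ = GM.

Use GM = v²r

Convert to SI: r = 200 Gm = 2e+11 m.
For a circular orbit v² = GM/r, so GM = v² · r.
GM = (77.33)² · 2e+11 m³/s² ≈ 1.196e+15 m³/s² = 1.196 × 10^15 m³/s².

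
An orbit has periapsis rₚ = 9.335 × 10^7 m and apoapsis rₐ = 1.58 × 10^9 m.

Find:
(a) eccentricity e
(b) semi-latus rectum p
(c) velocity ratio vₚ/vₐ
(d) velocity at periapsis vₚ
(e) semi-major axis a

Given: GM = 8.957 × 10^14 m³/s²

(a) e = (rₐ − rₚ)/(rₐ + rₚ) = (1.58e+09 − 9.335e+07)/(1.58e+09 + 9.335e+07) ≈ 0.8884
(b) From a = (rₚ + rₐ)/2 = 8.36675e+08 m and e = (rₐ − rₚ)/(rₐ + rₚ) = 0.888427, p = a(1 − e²) = 8.36675e+08 · (1 − (0.888427)²) ≈ 1.763e+08 m
(c) Conservation of angular momentum (rₚvₚ = rₐvₐ) gives vₚ/vₐ = rₐ/rₚ = 1.58e+09/9.335e+07 ≈ 16.93
(d) With a = (rₚ + rₐ)/2 = 8.36675e+08 m, vₚ = √(GM (2/rₚ − 1/a)) = √(8.957e+14 · (2/9.335e+07 − 1/8.36675e+08)) m/s ≈ 4257 m/s
(e) a = (rₚ + rₐ)/2 = (9.335e+07 + 1.58e+09)/2 ≈ 8.367e+08 m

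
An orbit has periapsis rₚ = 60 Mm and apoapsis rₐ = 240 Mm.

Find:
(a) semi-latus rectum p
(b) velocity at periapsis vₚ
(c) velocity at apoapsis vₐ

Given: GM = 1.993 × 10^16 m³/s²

Convert to SI: rₚ = 60 Mm = 6e+07 m; rₐ = 240 Mm = 2.4e+08 m.
(a) From a = (rₚ + rₐ)/2 = 1.5e+08 m and e = (rₐ − rₚ)/(rₐ + rₚ) = 0.6, p = a(1 − e²) = 1.5e+08 · (1 − (0.6)²) ≈ 9.6e+07 m
(b) With a = (rₚ + rₐ)/2 = 1.5e+08 m, vₚ = √(GM (2/rₚ − 1/a)) = √(1.993e+16 · (2/6e+07 − 1/1.5e+08)) m/s ≈ 2.305e+04 m/s
(c) With a = (rₚ + rₐ)/2 = 1.5e+08 m, vₐ = √(GM (2/rₐ − 1/a)) = √(1.993e+16 · (2/2.4e+08 − 1/1.5e+08)) m/s ≈ 5763 m/s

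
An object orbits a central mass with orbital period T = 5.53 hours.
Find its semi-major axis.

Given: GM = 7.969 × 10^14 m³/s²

Convert to SI: T = 5.53 hours = 19908 s.
Invert Kepler's third law: a = (GM · T² / (4π²))^(1/3).
Substituting T = 19908 s and GM = 7.969e+14 m³/s²:
a = (7.969e+14 · (19908)² / (4π²))^(1/3) m
a ≈ 2e+07 m = 20 Mm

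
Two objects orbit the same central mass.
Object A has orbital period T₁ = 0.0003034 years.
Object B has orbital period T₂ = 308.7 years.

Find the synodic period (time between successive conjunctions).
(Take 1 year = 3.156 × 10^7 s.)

Convert to SI: T₁ = 0.0003034 years = 9575.3 s; T₂ = 308.7 years = 9.74257e+09 s.
T_syn = |T₁ · T₂ / (T₁ − T₂)|.
T_syn = |9575.3 · 9.74257e+09 / (9575.3 − 9.74257e+09)| s ≈ 9575 s = 0.0003034 years.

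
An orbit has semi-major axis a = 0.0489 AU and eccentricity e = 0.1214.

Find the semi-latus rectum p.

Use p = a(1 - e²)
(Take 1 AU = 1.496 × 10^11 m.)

Convert to SI: a = 0.0489 AU = 7.31544e+09 m.
p = a (1 − e²).
p = 7.31544e+09 · (1 − (0.1214)²) = 7.31544e+09 · 0.985262 ≈ 7.208e+09 m = 0.04818 AU.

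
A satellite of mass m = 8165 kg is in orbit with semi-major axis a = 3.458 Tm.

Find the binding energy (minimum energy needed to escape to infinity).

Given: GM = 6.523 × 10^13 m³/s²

Convert to SI: a = 3.458 Tm = 3.458e+12 m.
Total orbital energy is E = −GMm/(2a); binding energy is E_bind = −E = GMm/(2a).
E_bind = 6.523e+13 · 8165 / (2 · 3.458e+12) J ≈ 7.701e+04 J = 77.01 kJ.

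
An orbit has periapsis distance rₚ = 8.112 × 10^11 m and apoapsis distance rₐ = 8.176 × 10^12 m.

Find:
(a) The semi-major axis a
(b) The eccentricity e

(a) a = (rₚ + rₐ) / 2 = (8.112e+11 + 8.176e+12) / 2 ≈ 4.494e+12 m = 4.494 × 10^12 m.
(b) e = (rₐ − rₚ) / (rₐ + rₚ) = (8.176e+12 − 8.112e+11) / (8.176e+12 + 8.112e+11) ≈ 0.8195.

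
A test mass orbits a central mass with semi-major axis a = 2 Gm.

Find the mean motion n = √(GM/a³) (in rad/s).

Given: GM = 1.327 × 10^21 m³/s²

Convert to SI: a = 2 Gm = 2e+09 m.
n = √(GM / a³).
n = √(1.327e+21 / (2e+09)³) rad/s ≈ 0.0004073 rad/s.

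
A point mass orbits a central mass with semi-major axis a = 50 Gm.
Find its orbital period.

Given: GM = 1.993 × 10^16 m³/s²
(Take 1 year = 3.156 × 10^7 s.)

Convert to SI: a = 50 Gm = 5e+10 m.
Kepler's third law: T = 2π √(a³ / GM).
Substituting a = 5e+10 m and GM = 1.993e+16 m³/s²:
T = 2π √((5e+10)³ / 1.993e+16) s
T ≈ 4.976e+08 s = 15.77 years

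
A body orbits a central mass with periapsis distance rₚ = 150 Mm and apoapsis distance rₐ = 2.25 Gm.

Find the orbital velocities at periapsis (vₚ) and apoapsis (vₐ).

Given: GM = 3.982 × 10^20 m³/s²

Convert to SI: rₚ = 150 Mm = 1.5e+08 m; rₐ = 2.25 Gm = 2.25e+09 m.
Use the vis-viva equation v² = GM(2/r − 1/a) with a = (rₚ + rₐ)/2 = (1.5e+08 + 2.25e+09)/2 = 1.2e+09 m.
vₚ = √(GM · (2/rₚ − 1/a)) = √(3.982e+20 · (2/1.5e+08 − 1/1.2e+09)) m/s ≈ 2.231e+06 m/s = 2231 km/s.
vₐ = √(GM · (2/rₐ − 1/a)) = √(3.982e+20 · (2/2.25e+09 − 1/1.2e+09)) m/s ≈ 1.487e+05 m/s = 148.7 km/s.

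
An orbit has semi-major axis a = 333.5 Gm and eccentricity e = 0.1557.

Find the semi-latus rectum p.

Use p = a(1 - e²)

Convert to SI: a = 333.5 Gm = 3.335e+11 m.
p = a (1 − e²).
p = 3.335e+11 · (1 − (0.1557)²) = 3.335e+11 · 0.975758 ≈ 3.254e+11 m = 325.4 Gm.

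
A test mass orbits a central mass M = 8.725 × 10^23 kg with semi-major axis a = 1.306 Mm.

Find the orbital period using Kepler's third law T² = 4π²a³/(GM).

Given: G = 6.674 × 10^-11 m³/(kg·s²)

Convert to SI: a = 1.306 Mm = 1.306e+06 m.
GM = G · M = 6.674e-11 · 8.725e+23 = 5.82306e+13 m³/s².
Kepler's third law: T = 2π √(a³ / GM).
Substituting a = 1.306e+06 m and GM = 5.82306e+13 m³/s²:
T = 2π √((1.306e+06)³ / 5.82306e+13) s
T ≈ 1229 s = 20.48 minutes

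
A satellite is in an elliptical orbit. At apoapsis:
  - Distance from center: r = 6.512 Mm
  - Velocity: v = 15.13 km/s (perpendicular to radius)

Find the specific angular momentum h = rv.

Convert to SI: r = 6.512 Mm = 6.512e+06 m; v = 15.13 km/s = 15130 m/s.
With v perpendicular to r, h = r · v.
h = 6.512e+06 · 15130 m²/s ≈ 9.853e+10 m²/s.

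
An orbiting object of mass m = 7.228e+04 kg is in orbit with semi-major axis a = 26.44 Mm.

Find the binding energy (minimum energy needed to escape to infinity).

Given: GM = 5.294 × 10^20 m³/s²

Convert to SI: a = 26.44 Mm = 2.644e+07 m.
Total orbital energy is E = −GMm/(2a); binding energy is E_bind = −E = GMm/(2a).
E_bind = 5.294e+20 · 7.228e+04 / (2 · 2.644e+07) J ≈ 7.236e+17 J = 723.6 PJ.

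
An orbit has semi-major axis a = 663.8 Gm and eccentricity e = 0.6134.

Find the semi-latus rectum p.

Convert to SI: a = 663.8 Gm = 6.638e+11 m.
p = a (1 − e²).
p = 6.638e+11 · (1 − (0.6134)²) = 6.638e+11 · 0.62374 ≈ 4.14e+11 m = 414 Gm.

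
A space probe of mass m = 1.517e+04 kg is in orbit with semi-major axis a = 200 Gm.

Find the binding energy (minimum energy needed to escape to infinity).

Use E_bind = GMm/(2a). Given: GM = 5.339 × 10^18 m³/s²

Convert to SI: a = 200 Gm = 2e+11 m.
Total orbital energy is E = −GMm/(2a); binding energy is E_bind = −E = GMm/(2a).
E_bind = 5.339e+18 · 1.517e+04 / (2 · 2e+11) J ≈ 2.025e+11 J = 202.5 GJ.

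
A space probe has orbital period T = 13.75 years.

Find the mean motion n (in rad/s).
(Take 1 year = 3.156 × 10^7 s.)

Convert to SI: T = 13.75 years = 4.3395e+08 s.
n = 2π / T.
n = 2π / 4.3395e+08 s ≈ 1.448e-08 rad/s.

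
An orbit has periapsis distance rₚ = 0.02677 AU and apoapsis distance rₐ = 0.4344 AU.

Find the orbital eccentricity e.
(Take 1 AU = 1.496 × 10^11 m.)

Convert to SI: rₚ = 0.02677 AU = 4.00479e+09 m; rₐ = 0.4344 AU = 6.49862e+10 m.
e = (rₐ − rₚ) / (rₐ + rₚ).
e = (6.49862e+10 − 4.00479e+09) / (6.49862e+10 + 4.00479e+09) = 6.09814e+10 / 6.8991e+10 ≈ 0.8839.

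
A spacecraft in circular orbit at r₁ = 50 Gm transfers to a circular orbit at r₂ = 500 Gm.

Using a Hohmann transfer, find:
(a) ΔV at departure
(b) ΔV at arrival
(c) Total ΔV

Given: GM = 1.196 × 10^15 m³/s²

Convert to SI: r₁ = 50 Gm = 5e+10 m; r₂ = 500 Gm = 5e+11 m.
Transfer semi-major axis: a_t = (r₁ + r₂)/2 = (5e+10 + 5e+11)/2 = 2.75e+11 m.
Circular speeds: v₁ = √(GM/r₁) = 154.661 m/s, v₂ = √(GM/r₂) = 48.9081 m/s.
Transfer speeds (vis-viva v² = GM(2/r − 1/a_t)): v₁ᵗ = 208.545 m/s, v₂ᵗ = 20.8545 m/s.
(a) ΔV₁ = |v₁ᵗ − v₁| ≈ 53.88 m/s = 53.88 m/s.
(b) ΔV₂ = |v₂ − v₂ᵗ| ≈ 28.05 m/s = 28.05 m/s.
(c) ΔV_total = ΔV₁ + ΔV₂ ≈ 81.94 m/s = 81.94 m/s.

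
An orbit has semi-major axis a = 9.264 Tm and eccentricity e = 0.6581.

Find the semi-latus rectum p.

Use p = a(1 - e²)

Convert to SI: a = 9.264 Tm = 9.264e+12 m.
p = a (1 − e²).
p = 9.264e+12 · (1 − (0.6581)²) = 9.264e+12 · 0.566904 ≈ 5.252e+12 m = 5.252 Tm.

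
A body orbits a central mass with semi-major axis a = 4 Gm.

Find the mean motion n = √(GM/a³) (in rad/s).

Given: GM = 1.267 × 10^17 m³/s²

Convert to SI: a = 4 Gm = 4e+09 m.
n = √(GM / a³).
n = √(1.267e+17 / (4e+09)³) rad/s ≈ 1.407e-06 rad/s.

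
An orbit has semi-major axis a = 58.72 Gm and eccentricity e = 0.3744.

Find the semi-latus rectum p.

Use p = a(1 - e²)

Convert to SI: a = 58.72 Gm = 5.872e+10 m.
p = a (1 − e²).
p = 5.872e+10 · (1 − (0.3744)²) = 5.872e+10 · 0.859825 ≈ 5.049e+10 m = 50.49 Gm.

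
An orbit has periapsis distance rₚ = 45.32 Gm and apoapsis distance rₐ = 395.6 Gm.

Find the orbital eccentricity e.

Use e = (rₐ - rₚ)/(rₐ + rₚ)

Convert to SI: rₚ = 45.32 Gm = 4.532e+10 m; rₐ = 395.6 Gm = 3.956e+11 m.
e = (rₐ − rₚ) / (rₐ + rₚ).
e = (3.956e+11 − 4.532e+10) / (3.956e+11 + 4.532e+10) = 3.5028e+11 / 4.4092e+11 ≈ 0.7944.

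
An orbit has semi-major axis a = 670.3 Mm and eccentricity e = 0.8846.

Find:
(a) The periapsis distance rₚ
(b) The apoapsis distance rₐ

Convert to SI: a = 670.3 Mm = 6.703e+08 m.
(a) rₚ = a(1 − e) = 6.703e+08 · (1 − 0.8846) = 6.703e+08 · 0.1154 ≈ 7.735e+07 m = 77.35 Mm.
(b) rₐ = a(1 + e) = 6.703e+08 · (1 + 0.8846) = 6.703e+08 · 1.8846 ≈ 1.263e+09 m = 1.263 Gm.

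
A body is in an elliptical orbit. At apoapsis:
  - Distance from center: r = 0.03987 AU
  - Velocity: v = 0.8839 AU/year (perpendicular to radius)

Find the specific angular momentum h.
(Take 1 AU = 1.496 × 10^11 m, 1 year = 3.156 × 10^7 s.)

Convert to SI: r = 0.03987 AU = 5.96455e+09 m; v = 0.8839 AU/year = 4189.84 m/s.
With v perpendicular to r, h = r · v.
h = 5.96455e+09 · 4189.84 m²/s ≈ 2.499e+13 m²/s.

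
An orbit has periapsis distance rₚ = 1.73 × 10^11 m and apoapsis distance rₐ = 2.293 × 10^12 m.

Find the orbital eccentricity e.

e = (rₐ − rₚ) / (rₐ + rₚ).
e = (2.293e+12 − 1.73e+11) / (2.293e+12 + 1.73e+11) = 2.12e+12 / 2.466e+12 ≈ 0.8597.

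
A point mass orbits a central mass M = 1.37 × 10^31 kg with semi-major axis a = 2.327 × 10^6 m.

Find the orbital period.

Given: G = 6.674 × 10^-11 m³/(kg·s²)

GM = G · M = 6.674e-11 · 1.37e+31 = 9.14338e+20 m³/s².
Kepler's third law: T = 2π √(a³ / GM).
Substituting a = 2.327e+06 m and GM = 9.14338e+20 m³/s²:
T = 2π √((2.327e+06)³ / 9.14338e+20) s
T ≈ 0.7376 s = 0.7376 seconds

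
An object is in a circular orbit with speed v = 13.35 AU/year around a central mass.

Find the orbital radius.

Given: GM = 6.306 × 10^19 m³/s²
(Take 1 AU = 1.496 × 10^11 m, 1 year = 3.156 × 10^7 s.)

Convert to SI: v = 13.35 AU/year = 63281.4 m/s.
For a circular orbit, v² = GM / r, so r = GM / v².
r = 6.306e+19 / (63281.4)² m ≈ 1.575e+10 m = 0.1053 AU.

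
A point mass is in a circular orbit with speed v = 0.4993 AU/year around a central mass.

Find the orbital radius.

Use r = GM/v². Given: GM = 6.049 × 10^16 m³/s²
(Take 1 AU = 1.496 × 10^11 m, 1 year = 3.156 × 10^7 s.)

Convert to SI: v = 0.4993 AU/year = 2366.77 m/s.
For a circular orbit, v² = GM / r, so r = GM / v².
r = 6.049e+16 / (2366.77)² m ≈ 1.08e+10 m = 0.07218 AU.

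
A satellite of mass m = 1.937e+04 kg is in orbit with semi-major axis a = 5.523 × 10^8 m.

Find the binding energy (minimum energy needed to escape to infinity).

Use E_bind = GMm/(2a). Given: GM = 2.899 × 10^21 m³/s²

Total orbital energy is E = −GMm/(2a); binding energy is E_bind = −E = GMm/(2a).
E_bind = 2.899e+21 · 1.937e+04 / (2 · 5.523e+08) J ≈ 5.084e+16 J = 50.84 PJ.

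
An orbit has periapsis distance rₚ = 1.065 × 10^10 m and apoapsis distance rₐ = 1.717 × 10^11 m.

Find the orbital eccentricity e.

e = (rₐ − rₚ) / (rₐ + rₚ).
e = (1.717e+11 − 1.065e+10) / (1.717e+11 + 1.065e+10) = 1.6105e+11 / 1.8235e+11 ≈ 0.8832.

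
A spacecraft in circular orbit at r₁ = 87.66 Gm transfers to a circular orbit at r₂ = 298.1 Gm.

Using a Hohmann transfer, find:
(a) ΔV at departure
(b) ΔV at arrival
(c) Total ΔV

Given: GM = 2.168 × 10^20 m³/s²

Convert to SI: r₁ = 87.66 Gm = 8.766e+10 m; r₂ = 298.1 Gm = 2.981e+11 m.
Transfer semi-major axis: a_t = (r₁ + r₂)/2 = (8.766e+10 + 2.981e+11)/2 = 1.9288e+11 m.
Circular speeds: v₁ = √(GM/r₁) = 49731.2 m/s, v₂ = √(GM/r₂) = 26968 m/s.
Transfer speeds (vis-viva v² = GM(2/r − 1/a_t)): v₁ᵗ = 61825.3 m/s, v₂ᵗ = 18180.5 m/s.
(a) ΔV₁ = |v₁ᵗ − v₁| ≈ 1.209e+04 m/s = 12.09 km/s.
(b) ΔV₂ = |v₂ − v₂ᵗ| ≈ 8787 m/s = 8.787 km/s.
(c) ΔV_total = ΔV₁ + ΔV₂ ≈ 2.088e+04 m/s = 20.88 km/s.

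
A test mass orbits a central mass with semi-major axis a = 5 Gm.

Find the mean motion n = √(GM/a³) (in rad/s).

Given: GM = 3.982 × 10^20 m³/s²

Convert to SI: a = 5 Gm = 5e+09 m.
n = √(GM / a³).
n = √(3.982e+20 / (5e+09)³) rad/s ≈ 5.644e-05 rad/s.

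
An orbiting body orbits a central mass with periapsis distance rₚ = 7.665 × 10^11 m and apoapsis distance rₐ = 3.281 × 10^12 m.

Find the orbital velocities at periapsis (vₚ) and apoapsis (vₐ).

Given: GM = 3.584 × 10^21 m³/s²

Use the vis-viva equation v² = GM(2/r − 1/a) with a = (rₚ + rₐ)/2 = (7.665e+11 + 3.281e+12)/2 = 2.02375e+12 m.
vₚ = √(GM · (2/rₚ − 1/a)) = √(3.584e+21 · (2/7.665e+11 − 1/2.02375e+12)) m/s ≈ 8.707e+04 m/s = 87.07 km/s.
vₐ = √(GM · (2/rₐ − 1/a)) = √(3.584e+21 · (2/3.281e+12 − 1/2.02375e+12)) m/s ≈ 2.034e+04 m/s = 20.34 km/s.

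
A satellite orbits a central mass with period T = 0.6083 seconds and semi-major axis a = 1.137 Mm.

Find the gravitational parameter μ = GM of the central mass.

Convert to SI: a = 1.137 Mm = 1.137e+06 m.
GM = 4π² · a³ / T².
GM = 4π² · (1.137e+06)³ / (0.6083)² m³/s² ≈ 1.568e+20 m³/s² = 1.568 × 10^20 m³/s².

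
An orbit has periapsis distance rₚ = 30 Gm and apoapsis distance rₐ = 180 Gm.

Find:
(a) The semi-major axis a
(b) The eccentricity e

Convert to SI: rₚ = 30 Gm = 3e+10 m; rₐ = 180 Gm = 1.8e+11 m.
(a) a = (rₚ + rₐ) / 2 = (3e+10 + 1.8e+11) / 2 ≈ 1.05e+11 m = 105 Gm.
(b) e = (rₐ − rₚ) / (rₐ + rₚ) = (1.8e+11 − 3e+10) / (1.8e+11 + 3e+10) ≈ 0.7143.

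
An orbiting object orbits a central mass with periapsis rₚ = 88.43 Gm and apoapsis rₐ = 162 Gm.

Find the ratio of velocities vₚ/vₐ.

Convert to SI: rₚ = 88.43 Gm = 8.843e+10 m; rₐ = 162 Gm = 1.62e+11 m.
Conservation of angular momentum gives rₚvₚ = rₐvₐ, so vₚ/vₐ = rₐ/rₚ.
vₚ/vₐ = 1.62e+11 / 8.843e+10 ≈ 1.832.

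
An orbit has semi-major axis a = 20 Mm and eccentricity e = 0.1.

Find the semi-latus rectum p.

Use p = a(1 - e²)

Convert to SI: a = 20 Mm = 2e+07 m.
p = a (1 − e²).
p = 2e+07 · (1 − (0.1)²) = 2e+07 · 0.99 ≈ 1.98e+07 m = 19.8 Mm.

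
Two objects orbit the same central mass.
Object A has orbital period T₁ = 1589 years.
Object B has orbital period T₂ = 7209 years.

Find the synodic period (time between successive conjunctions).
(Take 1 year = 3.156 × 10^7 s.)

Convert to SI: T₁ = 1589 years = 5.01488e+10 s; T₂ = 7209 years = 2.27516e+11 s.
T_syn = |T₁ · T₂ / (T₁ − T₂)|.
T_syn = |5.01488e+10 · 2.27516e+11 / (5.01488e+10 − 2.27516e+11)| s ≈ 6.433e+10 s = 2038 years.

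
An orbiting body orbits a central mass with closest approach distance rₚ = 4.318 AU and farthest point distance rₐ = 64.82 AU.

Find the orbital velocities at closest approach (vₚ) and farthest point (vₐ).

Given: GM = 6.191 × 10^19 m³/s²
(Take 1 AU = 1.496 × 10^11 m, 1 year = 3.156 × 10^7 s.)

Convert to SI: rₚ = 4.318 AU = 6.45973e+11 m; rₐ = 64.82 AU = 9.69707e+12 m.
Use the vis-viva equation v² = GM(2/r − 1/a) with a = (rₚ + rₐ)/2 = (6.45973e+11 + 9.69707e+12)/2 = 5.17152e+12 m.
vₚ = √(GM · (2/rₚ − 1/a)) = √(6.191e+19 · (2/6.45973e+11 − 1/5.17152e+12)) m/s ≈ 1.341e+04 m/s = 2.828 AU/year.
vₐ = √(GM · (2/rₐ − 1/a)) = √(6.191e+19 · (2/9.69707e+12 − 1/5.17152e+12)) m/s ≈ 893 m/s = 0.1884 AU/year.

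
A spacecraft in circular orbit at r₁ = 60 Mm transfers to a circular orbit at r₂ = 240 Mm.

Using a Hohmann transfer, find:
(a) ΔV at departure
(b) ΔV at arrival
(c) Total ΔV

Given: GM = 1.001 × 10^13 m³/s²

Convert to SI: r₁ = 60 Mm = 6e+07 m; r₂ = 240 Mm = 2.4e+08 m.
Transfer semi-major axis: a_t = (r₁ + r₂)/2 = (6e+07 + 2.4e+08)/2 = 1.5e+08 m.
Circular speeds: v₁ = √(GM/r₁) = 408.452 m/s, v₂ = √(GM/r₂) = 204.226 m/s.
Transfer speeds (vis-viva v² = GM(2/r − 1/a_t)): v₁ᵗ = 516.656 m/s, v₂ᵗ = 129.164 m/s.
(a) ΔV₁ = |v₁ᵗ − v₁| ≈ 108.2 m/s = 108.2 m/s.
(b) ΔV₂ = |v₂ − v₂ᵗ| ≈ 75.06 m/s = 75.06 m/s.
(c) ΔV_total = ΔV₁ + ΔV₂ ≈ 183.3 m/s = 183.3 m/s.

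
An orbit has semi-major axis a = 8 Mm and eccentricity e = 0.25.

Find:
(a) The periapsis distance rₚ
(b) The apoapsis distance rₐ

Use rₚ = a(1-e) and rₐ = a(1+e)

Convert to SI: a = 8 Mm = 8e+06 m.
(a) rₚ = a(1 − e) = 8e+06 · (1 − 0.25) = 8e+06 · 0.75 ≈ 6e+06 m = 6 Mm.
(b) rₐ = a(1 + e) = 8e+06 · (1 + 0.25) = 8e+06 · 1.25 ≈ 1e+07 m = 10 Mm.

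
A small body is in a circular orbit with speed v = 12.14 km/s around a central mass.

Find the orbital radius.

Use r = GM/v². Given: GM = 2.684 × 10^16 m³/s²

Convert to SI: v = 12.14 km/s = 12140 m/s.
For a circular orbit, v² = GM / r, so r = GM / v².
r = 2.684e+16 / (12140)² m ≈ 1.821e+08 m = 182.1 Mm.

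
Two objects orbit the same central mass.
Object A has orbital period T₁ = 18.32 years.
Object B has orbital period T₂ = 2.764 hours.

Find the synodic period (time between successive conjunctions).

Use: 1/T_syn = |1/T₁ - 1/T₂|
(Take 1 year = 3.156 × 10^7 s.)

Convert to SI: T₁ = 18.32 years = 5.78179e+08 s; T₂ = 2.764 hours = 9950.4 s.
T_syn = |T₁ · T₂ / (T₁ − T₂)|.
T_syn = |5.78179e+08 · 9950.4 / (5.78179e+08 − 9950.4)| s ≈ 9951 s = 2.764 hours.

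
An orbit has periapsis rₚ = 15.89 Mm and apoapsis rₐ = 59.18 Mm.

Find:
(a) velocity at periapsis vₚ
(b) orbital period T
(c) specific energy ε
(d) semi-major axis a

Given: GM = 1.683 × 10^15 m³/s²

Convert to SI: rₚ = 15.89 Mm = 1.589e+07 m; rₐ = 59.18 Mm = 5.918e+07 m.
(a) With a = (rₚ + rₐ)/2 = 3.7535e+07 m, vₚ = √(GM (2/rₚ − 1/a)) = √(1.683e+15 · (2/1.589e+07 − 1/3.7535e+07)) m/s ≈ 1.292e+04 m/s
(b) With a = (rₚ + rₐ)/2 = 3.7535e+07 m, T = 2π √(a³/GM) = 2π √((3.7535e+07)³/1.683e+15) s ≈ 3.522e+04 s
(c) With a = (rₚ + rₐ)/2 = 3.7535e+07 m, ε = −GM/(2a) = −1.683e+15/(2 · 3.7535e+07) J/kg ≈ -2.242e+07 J/kg
(d) a = (rₚ + rₐ)/2 = (1.589e+07 + 5.918e+07)/2 ≈ 3.754e+07 m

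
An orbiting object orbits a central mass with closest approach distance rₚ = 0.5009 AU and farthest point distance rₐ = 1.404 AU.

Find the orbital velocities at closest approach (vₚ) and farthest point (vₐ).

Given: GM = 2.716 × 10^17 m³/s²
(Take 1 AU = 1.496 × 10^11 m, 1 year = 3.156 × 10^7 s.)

Convert to SI: rₚ = 0.5009 AU = 7.49346e+10 m; rₐ = 1.404 AU = 2.10038e+11 m.
Use the vis-viva equation v² = GM(2/r − 1/a) with a = (rₚ + rₐ)/2 = (7.49346e+10 + 2.10038e+11)/2 = 1.42487e+11 m.
vₚ = √(GM · (2/rₚ − 1/a)) = √(2.716e+17 · (2/7.49346e+10 − 1/1.42487e+11)) m/s ≈ 2311 m/s = 0.4876 AU/year.
vₐ = √(GM · (2/rₐ − 1/a)) = √(2.716e+17 · (2/2.10038e+11 − 1/1.42487e+11)) m/s ≈ 824.7 m/s = 0.174 AU/year.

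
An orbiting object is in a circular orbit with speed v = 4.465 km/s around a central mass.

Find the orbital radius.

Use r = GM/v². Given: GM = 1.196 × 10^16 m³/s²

Convert to SI: v = 4.465 km/s = 4465 m/s.
For a circular orbit, v² = GM / r, so r = GM / v².
r = 1.196e+16 / (4465)² m ≈ 5.999e+08 m = 599.9 Mm.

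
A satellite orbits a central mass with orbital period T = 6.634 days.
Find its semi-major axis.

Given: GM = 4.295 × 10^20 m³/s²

Convert to SI: T = 6.634 days = 573178 s.
Invert Kepler's third law: a = (GM · T² / (4π²))^(1/3).
Substituting T = 573178 s and GM = 4.295e+20 m³/s²:
a = (4.295e+20 · (573178)² / (4π²))^(1/3) m
a ≈ 1.529e+10 m = 15.29 Gm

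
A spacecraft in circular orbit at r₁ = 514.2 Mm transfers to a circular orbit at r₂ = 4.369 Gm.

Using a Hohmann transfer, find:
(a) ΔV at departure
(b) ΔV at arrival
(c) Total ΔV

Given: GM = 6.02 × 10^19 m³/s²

Convert to SI: r₁ = 514.2 Mm = 5.142e+08 m; r₂ = 4.369 Gm = 4.369e+09 m.
Transfer semi-major axis: a_t = (r₁ + r₂)/2 = (5.142e+08 + 4.369e+09)/2 = 2.4416e+09 m.
Circular speeds: v₁ = √(GM/r₁) = 342162 m/s, v₂ = √(GM/r₂) = 117384 m/s.
Transfer speeds (vis-viva v² = GM(2/r − 1/a_t)): v₁ᵗ = 457705 m/s, v₂ᵗ = 53868.6 m/s.
(a) ΔV₁ = |v₁ᵗ − v₁| ≈ 1.155e+05 m/s = 115.5 km/s.
(b) ΔV₂ = |v₂ − v₂ᵗ| ≈ 6.351e+04 m/s = 63.51 km/s.
(c) ΔV_total = ΔV₁ + ΔV₂ ≈ 1.791e+05 m/s = 179.1 km/s.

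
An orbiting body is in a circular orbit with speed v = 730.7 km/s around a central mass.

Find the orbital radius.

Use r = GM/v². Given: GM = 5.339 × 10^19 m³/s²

Convert to SI: v = 730.7 km/s = 730700 m/s.
For a circular orbit, v² = GM / r, so r = GM / v².
r = 5.339e+19 / (730700)² m ≈ 1e+08 m = 100 Mm.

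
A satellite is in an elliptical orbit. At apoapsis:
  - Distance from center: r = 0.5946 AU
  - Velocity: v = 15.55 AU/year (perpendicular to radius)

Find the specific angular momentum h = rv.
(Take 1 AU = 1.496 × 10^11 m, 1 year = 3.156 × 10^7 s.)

Convert to SI: r = 0.5946 AU = 8.89522e+10 m; v = 15.55 AU/year = 73709.8 m/s.
With v perpendicular to r, h = r · v.
h = 8.89522e+10 · 73709.8 m²/s ≈ 6.557e+15 m²/s.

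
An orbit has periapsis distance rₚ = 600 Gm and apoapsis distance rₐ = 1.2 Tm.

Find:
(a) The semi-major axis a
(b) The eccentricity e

Convert to SI: rₚ = 600 Gm = 6e+11 m; rₐ = 1.2 Tm = 1.2e+12 m.
(a) a = (rₚ + rₐ) / 2 = (6e+11 + 1.2e+12) / 2 ≈ 9e+11 m = 900 Gm.
(b) e = (rₐ − rₚ) / (rₐ + rₚ) = (1.2e+12 − 6e+11) / (1.2e+12 + 6e+11) ≈ 0.3333.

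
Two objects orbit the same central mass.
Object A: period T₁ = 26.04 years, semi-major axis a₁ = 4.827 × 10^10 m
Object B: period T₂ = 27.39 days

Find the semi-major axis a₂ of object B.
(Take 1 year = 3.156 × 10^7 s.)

Convert to SI: T₁ = 26.04 years = 8.21822e+08 s; T₂ = 27.39 days = 2.3665e+06 s.
Kepler's third law: (T₁/T₂)² = (a₁/a₂)³ ⇒ a₂ = a₁ · (T₂/T₁)^(2/3).
T₂/T₁ = 2.3665e+06 / 8.21822e+08 = 0.00287957.
a₂ = 4.827e+10 · (0.00287957)^(2/3) m ≈ 9.77e+08 m = 9.77 × 10^8 m.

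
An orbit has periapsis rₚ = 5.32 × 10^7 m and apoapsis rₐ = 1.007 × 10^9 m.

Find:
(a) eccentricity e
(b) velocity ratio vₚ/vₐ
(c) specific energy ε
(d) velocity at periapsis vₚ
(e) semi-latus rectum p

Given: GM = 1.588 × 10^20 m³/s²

(a) e = (rₐ − rₚ)/(rₐ + rₚ) = (1.007e+09 − 5.32e+07)/(1.007e+09 + 5.32e+07) ≈ 0.8996
(b) Conservation of angular momentum (rₚvₚ = rₐvₐ) gives vₚ/vₐ = rₐ/rₚ = 1.007e+09/5.32e+07 ≈ 18.93
(c) With a = (rₚ + rₐ)/2 = 5.301e+08 m, ε = −GM/(2a) = −1.588e+20/(2 · 5.301e+08) J/kg ≈ -1.498e+11 J/kg
(d) With a = (rₚ + rₐ)/2 = 5.301e+08 m, vₚ = √(GM (2/rₚ − 1/a)) = √(1.588e+20 · (2/5.32e+07 − 1/5.301e+08)) m/s ≈ 2.381e+06 m/s
(e) From a = (rₚ + rₐ)/2 = 5.301e+08 m and e = (rₐ − rₚ)/(rₐ + rₚ) = 0.899642, p = a(1 − e²) = 5.301e+08 · (1 − (0.899642)²) ≈ 1.011e+08 m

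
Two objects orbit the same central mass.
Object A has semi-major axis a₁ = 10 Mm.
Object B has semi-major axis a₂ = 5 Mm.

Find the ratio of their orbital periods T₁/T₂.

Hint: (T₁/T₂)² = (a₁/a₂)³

Convert to SI: a₁ = 10 Mm = 1e+07 m; a₂ = 5 Mm = 5e+06 m.
From Kepler's third law, (T₁/T₂)² = (a₁/a₂)³, so T₁/T₂ = (a₁/a₂)^(3/2).
a₁/a₂ = 1e+07 / 5e+06 = 2.
T₁/T₂ = (2)^(3/2) ≈ 2.828.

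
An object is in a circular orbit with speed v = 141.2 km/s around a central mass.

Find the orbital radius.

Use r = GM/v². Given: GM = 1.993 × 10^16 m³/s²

Convert to SI: v = 141.2 km/s = 141200 m/s.
For a circular orbit, v² = GM / r, so r = GM / v².
r = 1.993e+16 / (141200)² m ≈ 9.996e+05 m = 999.6 km.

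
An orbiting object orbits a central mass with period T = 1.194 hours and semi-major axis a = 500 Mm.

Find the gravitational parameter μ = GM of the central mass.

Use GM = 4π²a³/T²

Convert to SI: T = 1.194 hours = 4298.4 s; a = 500 Mm = 5e+08 m.
GM = 4π² · a³ / T².
GM = 4π² · (5e+08)³ / (4298.4)² m³/s² ≈ 2.671e+20 m³/s² = 2.671 × 10^20 m³/s².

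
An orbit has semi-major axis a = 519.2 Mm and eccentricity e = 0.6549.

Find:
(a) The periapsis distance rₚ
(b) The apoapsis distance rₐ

Convert to SI: a = 519.2 Mm = 5.192e+08 m.
(a) rₚ = a(1 − e) = 5.192e+08 · (1 − 0.6549) = 5.192e+08 · 0.3451 ≈ 1.792e+08 m = 179.2 Mm.
(b) rₐ = a(1 + e) = 5.192e+08 · (1 + 0.6549) = 5.192e+08 · 1.6549 ≈ 8.592e+08 m = 859.2 Mm.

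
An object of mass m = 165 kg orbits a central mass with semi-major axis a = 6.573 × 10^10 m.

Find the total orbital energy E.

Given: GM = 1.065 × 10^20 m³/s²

E = −GMm / (2a).
E = −1.065e+20 · 165 / (2 · 6.573e+10) J ≈ -1.337e+11 J = -133.7 GJ.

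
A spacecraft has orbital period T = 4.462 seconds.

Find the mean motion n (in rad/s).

n = 2π / T.
n = 2π / 4.462 s ≈ 1.408 rad/s.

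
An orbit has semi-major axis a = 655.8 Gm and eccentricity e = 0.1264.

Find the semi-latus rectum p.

Convert to SI: a = 655.8 Gm = 6.558e+11 m.
p = a (1 − e²).
p = 6.558e+11 · (1 − (0.1264)²) = 6.558e+11 · 0.984023 ≈ 6.453e+11 m = 645.3 Gm.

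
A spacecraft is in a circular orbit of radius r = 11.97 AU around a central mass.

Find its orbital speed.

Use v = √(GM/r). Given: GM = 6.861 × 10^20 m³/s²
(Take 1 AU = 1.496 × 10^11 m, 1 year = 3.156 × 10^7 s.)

Convert to SI: r = 11.97 AU = 1.79071e+12 m.
For a circular orbit, gravity supplies the centripetal force, so v = √(GM / r).
v = √(6.861e+20 / 1.79071e+12) m/s ≈ 1.957e+04 m/s = 4.129 AU/year.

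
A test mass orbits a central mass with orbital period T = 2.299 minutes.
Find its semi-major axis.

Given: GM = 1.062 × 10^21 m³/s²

Convert to SI: T = 2.299 minutes = 137.94 s.
Invert Kepler's third law: a = (GM · T² / (4π²))^(1/3).
Substituting T = 137.94 s and GM = 1.062e+21 m³/s²:
a = (1.062e+21 · (137.94)² / (4π²))^(1/3) m
a ≈ 7.999e+07 m = 79.99 Mm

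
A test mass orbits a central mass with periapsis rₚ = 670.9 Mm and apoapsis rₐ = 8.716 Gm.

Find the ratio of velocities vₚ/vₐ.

Convert to SI: rₚ = 670.9 Mm = 6.709e+08 m; rₐ = 8.716 Gm = 8.716e+09 m.
Conservation of angular momentum gives rₚvₚ = rₐvₐ, so vₚ/vₐ = rₐ/rₚ.
vₚ/vₐ = 8.716e+09 / 6.709e+08 ≈ 12.99.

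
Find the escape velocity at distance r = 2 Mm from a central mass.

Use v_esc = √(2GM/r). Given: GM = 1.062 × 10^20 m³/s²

Convert to SI: r = 2 Mm = 2e+06 m.
Escape velocity comes from setting total energy to zero: ½v² − GM/r = 0 ⇒ v_esc = √(2GM / r).
v_esc = √(2 · 1.062e+20 / 2e+06) m/s ≈ 1.031e+07 m/s = 1.031e+04 km/s.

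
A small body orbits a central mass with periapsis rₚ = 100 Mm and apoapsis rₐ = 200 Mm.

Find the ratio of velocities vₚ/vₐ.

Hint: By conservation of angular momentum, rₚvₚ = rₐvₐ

Convert to SI: rₚ = 100 Mm = 1e+08 m; rₐ = 200 Mm = 2e+08 m.
Conservation of angular momentum gives rₚvₚ = rₐvₐ, so vₚ/vₐ = rₐ/rₚ.
vₚ/vₐ = 2e+08 / 1e+08 ≈ 2.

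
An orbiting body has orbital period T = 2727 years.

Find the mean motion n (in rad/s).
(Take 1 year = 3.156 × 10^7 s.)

Convert to SI: T = 2727 years = 8.60641e+10 s.
n = 2π / T.
n = 2π / 8.60641e+10 s ≈ 7.301e-11 rad/s.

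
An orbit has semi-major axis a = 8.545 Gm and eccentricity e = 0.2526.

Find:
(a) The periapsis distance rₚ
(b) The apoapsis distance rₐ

Convert to SI: a = 8.545 Gm = 8.545e+09 m.
(a) rₚ = a(1 − e) = 8.545e+09 · (1 − 0.2526) = 8.545e+09 · 0.7474 ≈ 6.387e+09 m = 6.387 Gm.
(b) rₐ = a(1 + e) = 8.545e+09 · (1 + 0.2526) = 8.545e+09 · 1.2526 ≈ 1.07e+10 m = 10.7 Gm.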